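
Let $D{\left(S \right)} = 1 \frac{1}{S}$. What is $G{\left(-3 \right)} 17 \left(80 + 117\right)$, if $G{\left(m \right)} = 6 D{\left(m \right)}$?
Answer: $-6698$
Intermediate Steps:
$D{\left(S \right)} = \frac{1}{S}$
$G{\left(m \right)} = \frac{6}{m}$
$G{\left(-3 \right)} 17 \left(80 + 117\right) = \frac{6}{-3} \cdot 17 \left(80 + 117\right) = 6 \left(- \frac{1}{3}\right) 17 \cdot 197 = \left(-2\right) 17 \cdot 197 = \left(-34\right) 197 = -6698$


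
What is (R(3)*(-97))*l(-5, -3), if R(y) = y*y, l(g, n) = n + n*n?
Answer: -5238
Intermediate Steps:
l(g, n) = n + n**2
R(y) = y**2
(R(3)*(-97))*l(-5, -3) = (3**2*(-97))*(-3*(1 - 3)) = (9*(-97))*(-3*(-2)) = -873*6 = -5238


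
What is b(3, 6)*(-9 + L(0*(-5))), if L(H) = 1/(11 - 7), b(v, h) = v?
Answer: -105/4 ≈ -26.250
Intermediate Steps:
L(H) = ¼ (L(H) = 1/4 = ¼)
b(3, 6)*(-9 + L(0*(-5))) = 3*(-9 + ¼) = 3*(-35/4) = -105/4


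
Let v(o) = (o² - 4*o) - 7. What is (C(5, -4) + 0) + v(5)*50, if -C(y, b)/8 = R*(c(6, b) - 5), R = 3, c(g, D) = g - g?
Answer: 20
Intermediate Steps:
c(g, D) = 0
C(y, b) = 120 (C(y, b) = -24*(0 - 5) = -24*(-5) = -8*(-15) = 120)
v(o) = -7 + o² - 4*o
(C(5, -4) + 0) + v(5)*50 = (120 + 0) + (-7 + 5² - 4*5)*50 = 120 + (-7 + 25 - 20)*50 = 120 - 2*50 = 120 - 100 = 20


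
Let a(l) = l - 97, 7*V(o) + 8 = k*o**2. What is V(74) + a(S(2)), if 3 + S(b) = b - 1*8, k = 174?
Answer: 952074/7 ≈ 1.3601e+5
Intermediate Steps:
V(o) = -8/7 + 174*o**2/7 (V(o) = -8/7 + (174*o**2)/7 = -8/7 + 174*o**2/7)
S(b) = -11 + b (S(b) = -3 + (b - 1*8) = -3 + (b - 8) = -3 + (-8 + b) = -11 + b)
a(l) = -97 + l
V(74) + a(S(2)) = (-8/7 + (174/7)*74**2) + (-97 + (-11 + 2)) = (-8/7 + (174/7)*5476) + (-97 - 9) = (-8/7 + 952824/7) - 106 = 952816/7 - 106 = 952074/7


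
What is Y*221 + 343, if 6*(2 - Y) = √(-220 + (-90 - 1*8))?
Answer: 785 - 221*I*√318/6 ≈ 785.0 - 656.83*I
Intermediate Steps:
Y = 2 - I*√318/6 (Y = 2 - √(-220 + (-90 - 1*8))/6 = 2 - √(-220 + (-90 - 8))/6 = 2 - √(-220 - 98)/6 = 2 - I*√318/6 ≈ 2.0 - 2.9721*I)
Y*221 + 343 = (2 - I*√318/6)*221 + 343 = (442 - 221*I*√318/6) + 343 = 785 - 221*I*√318/6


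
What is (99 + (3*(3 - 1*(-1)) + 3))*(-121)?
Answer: -13794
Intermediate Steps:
(99 + (3*(3 - 1*(-1)) + 3))*(-121) = (99 + (3*(3 + 1) + 3))*(-121) = (99 + (3*4 + 3))*(-121) = (99 + (12 + 3))*(-121) = (99 + 15)*(-121) = 114*(-121) = -13794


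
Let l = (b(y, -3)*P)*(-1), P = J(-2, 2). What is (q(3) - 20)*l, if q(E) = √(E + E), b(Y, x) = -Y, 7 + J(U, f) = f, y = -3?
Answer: -300 + 15*√6 ≈ -263.26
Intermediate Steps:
J(U, f) = -7 + f
P = -5 (P = -7 + 2 = -5)
q(E) = √2*√E (q(E) = √(2*E) = √2*√E)
l = 15 (l = (-1*(-3)*(-5))*(-1) = (3*(-5))*(-1) = -15*(-1) = 15)
(q(3) - 20)*l = (√2*√3 - 20)*15 = (√6 - 20)*15 = (-20 + √6)*15 = -300 + 15*√6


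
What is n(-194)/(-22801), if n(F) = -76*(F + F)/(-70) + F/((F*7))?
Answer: 14739/798035 ≈ 0.018469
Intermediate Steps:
n(F) = ⅐ + 76*F/35 (n(F) = -152*F*(-1/70) + F/((7*F)) = -152*F*(-1/70) + F*(1/(7*F)) = 76*F/35 + ⅐ = ⅐ + 76*F/35)
n(-194)/(-22801) = (⅐ + (76/35)*(-194))/(-22801) = (⅐ - 14744/35)*(-1/22801) = -14739/35*(-1/22801) = 14739/798035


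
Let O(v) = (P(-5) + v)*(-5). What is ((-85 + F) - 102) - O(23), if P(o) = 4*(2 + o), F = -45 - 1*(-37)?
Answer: -140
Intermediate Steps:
F = -8 (F = -45 + 37 = -8)
P(o) = 8 + 4*o
O(v) = 60 - 5*v (O(v) = ((8 + 4*(-5)) + v)*(-5) = ((8 - 20) + v)*(-5) = (-12 + v)*(-5) = 60 - 5*v)
((-85 + F) - 102) - O(23) = ((-85 - 8) - 102) - (60 - 5*23) = (-93 - 102) - (60 - 115) = -195 - 1*(-55) = -195 + 55 = -140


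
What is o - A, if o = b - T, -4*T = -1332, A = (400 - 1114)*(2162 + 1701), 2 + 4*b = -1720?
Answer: 5514837/2 ≈ 2.7574e+6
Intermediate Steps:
b = -861/2 (b = -½ + (¼)*(-1720) = -½ - 430 = -861/2 ≈ -430.50)
A = -2758182 (A = -714*3863 = -2758182)
T = 333 (T = -¼*(-1332) = 333)
o = -1527/2 (o = -861/2 - 1*333 = -861/2 - 333 = -1527/2 ≈ -763.50)
o - A = -1527/2 - 1*(-2758182) = -1527/2 + 2758182 = 5514837/2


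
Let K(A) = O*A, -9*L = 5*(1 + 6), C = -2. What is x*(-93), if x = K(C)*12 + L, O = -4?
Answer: -25699/3 ≈ -8566.3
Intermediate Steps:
L = -35/9 (L = -5*(1 + 6)/9 = -5*7/9 = -⅑*35 = -35/9 ≈ -3.8889)
K(A) = -4*A
x = 829/9 (x = -4*(-2)*12 - 35/9 = 8*12 - 35/9 = 96 - 35/9 = 829/9 ≈ 92.111)
x*(-93) = (829/9)*(-93) = -25699/3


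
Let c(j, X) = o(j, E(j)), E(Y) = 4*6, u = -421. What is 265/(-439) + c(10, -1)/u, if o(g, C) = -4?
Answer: -109809/184819 ≈ -0.59414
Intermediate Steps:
E(Y) = 24
c(j, X) = -4
265/(-439) + c(10, -1)/u = 265/(-439) - 4/(-421) = 265*(-1/439) - 4*(-1/421) = -265/439 + 4/421 = -109809/184819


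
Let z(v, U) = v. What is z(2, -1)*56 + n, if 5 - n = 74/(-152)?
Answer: 8929/76 ≈ 117.49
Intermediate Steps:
n = 417/76 (n = 5 - 74/(-152) = 5 - 74*(-1)/152 = 5 - 1*(-37/76) = 5 + 37/76 = 417/76 ≈ 5.4868)
z(2, -1)*56 + n = 2*56 + 417/76 = 112 + 417/76 = 8929/76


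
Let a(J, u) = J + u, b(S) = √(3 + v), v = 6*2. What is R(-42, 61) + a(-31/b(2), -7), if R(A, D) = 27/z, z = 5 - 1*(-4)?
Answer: -4 - 31*√15/15 ≈ -12.004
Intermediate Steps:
v = 12
z = 9 (z = 5 + 4 = 9)
b(S) = √15 (b(S) = √(3 + 12) = √15)
R(A, D) = 3 (R(A, D) = 27/9 = 27*(⅑) = 3)
R(-42, 61) + a(-31/b(2), -7) = 3 + (-31*√15/15 - 7) = 3 + (-7 - 31*√15/15) = -4 - 31*√15/15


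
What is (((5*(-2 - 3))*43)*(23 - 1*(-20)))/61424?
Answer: -46225/61424 ≈ -0.75256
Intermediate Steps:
(((5*(-2 - 3))*43)*(23 - 1*(-20)))/61424 = (((5*(-5))*43)*(23 + 20))*(1/61424) = (-25*43*43)*(1/61424) = -1075*43*(1/61424) = -46225*1/61424 = -46225/61424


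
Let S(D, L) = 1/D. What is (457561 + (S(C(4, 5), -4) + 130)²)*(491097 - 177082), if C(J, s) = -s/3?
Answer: 744694988102/5 ≈ 1.4894e+11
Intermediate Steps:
C(J, s) = -s/3
(457561 + (S(C(4, 5), -4) + 130)²)*(491097 - 177082) = (457561 + (1/(-⅓*5) + 130)²)*(491097 - 177082) = (457561 + (1/(-5/3) + 130)²)*314015 = (457561 + (-⅗ + 130)²)*314015 = (457561 + (647/5)²)*314015 = (457561 + 418609/25)*314015 = (11857634/25)*314015 = 744694988102/5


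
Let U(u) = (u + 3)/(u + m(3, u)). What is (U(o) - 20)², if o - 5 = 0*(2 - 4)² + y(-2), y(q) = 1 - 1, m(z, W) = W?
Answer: 9216/25 ≈ 368.64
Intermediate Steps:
y(q) = 0
o = 5 (o = 5 + (0*(2 - 4)² + 0) = 5 + (0*(-2)² + 0) = 5 + (0*4 + 0) = 5 + (0 + 0) = 5 + 0 = 5)
U(u) = (3 + u)/(2*u) (U(u) = (u + 3)/(u + u) = (3 + u)/((2*u)) = (3 + u)*(1/(2*u)) = (3 + u)/(2*u))
(U(o) - 20)² = ((½)*(3 + 5)/5 - 20)² = ((½)*(⅕)*8 - 20)² = (⅘ - 20)² = (-96/5)² = 9216/25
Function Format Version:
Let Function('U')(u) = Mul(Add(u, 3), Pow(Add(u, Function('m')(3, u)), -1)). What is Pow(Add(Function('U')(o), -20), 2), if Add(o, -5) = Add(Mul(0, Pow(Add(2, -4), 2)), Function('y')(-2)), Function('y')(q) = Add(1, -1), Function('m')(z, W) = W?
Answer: Rational(9216, 25) ≈ 368.64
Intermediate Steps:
Function('y')(q) = 0
o = 5 (o = Add(5, Add(Mul(0, Pow(Add(2, -4), 2)), 0)) = Add(5, Add(Mul(0, Pow(-2, 2)), 0)) = Add(5, Add(Mul(0, 4), 0)) = Add(5, Add(0, 0)) = Add(5, 0) = 5)
Function('U')(u) = Mul(Rational(1, 2), Pow(u, -1), Add(3, u)) (Function('U')(u) = Mul(Add(u, 3), Pow(Add(u, u), -1)) = Mul(Add(3, u), Pow(Mul(2, u), -1)) = Mul(Add(3, u), Mul(Rational(1, 2), Pow(u, -1))) = Mul(Rational(1, 2), Pow(u, -1), Add(3, u)))
Pow(Add(Function('U')(o), -20), 2) = Pow(Add(Mul(Rational(1, 2), Pow(5, -1), Add(3, 5)), -20), 2) = Pow(Add(Mul(Rational(1, 2), Rational(1, 5), 8), -20), 2) = Pow(Add(Rational(4, 5), -20), 2) = Pow(Rational(-96, 5), 2) = Rational(9216, 25)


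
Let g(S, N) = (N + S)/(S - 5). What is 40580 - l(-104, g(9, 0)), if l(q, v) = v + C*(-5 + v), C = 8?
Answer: 162399/4 ≈ 40600.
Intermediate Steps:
g(S, N) = (N + S)/(-5 + S)
l(q, v) = -40 + 9*v (l(q, v) = v + 8*(-5 + v) = v + (-40 + 8*v) = -40 + 9*v)
40580 - l(-104, g(9, 0)) = 40580 - (-40 + 9*((0 + 9)/(-5 + 9))) = 40580 - (-40 + 9*(9/4)) = 40580 - (-40 + 81/4) = 40580 - 1*(-79/4) = 40580 + 79/4 = 162399/4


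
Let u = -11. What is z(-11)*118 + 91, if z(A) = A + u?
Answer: -2505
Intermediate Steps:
z(A) = -11 + A (z(A) = A - 11 = -11 + A)
z(-11)*118 + 91 = (-11 - 11)*118 + 91 = -22*118 + 91 = -2596 + 91 = -2505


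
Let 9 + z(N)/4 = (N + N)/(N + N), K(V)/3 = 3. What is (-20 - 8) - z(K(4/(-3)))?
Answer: 4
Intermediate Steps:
K(V) = 9 (K(V) = 3*3 = 9)
z(N) = -32 (z(N) = -36 + 4*((N + N)/(N + N)) = -36 + 4*((2*N)/((2*N))) = -36 + 4*((2*N)*(1/(2*N))) = -36 + 4*1 = -36 + 4 = -32)
(-20 - 8) - z(K(4/(-3))) = (-20 - 8) - 1*(-32) = -28 + 32 = 4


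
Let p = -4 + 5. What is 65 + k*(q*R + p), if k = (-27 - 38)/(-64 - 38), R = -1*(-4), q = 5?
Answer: 2665/34 ≈ 78.382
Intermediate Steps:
R = 4
p = 1
k = 65/102 (k = -65/(-102) = -65*(-1/102) = 65/102 ≈ 0.63725)
65 + k*(q*R + p) = 65 + 65*(5*4 + 1)/102 = 65 + 65*(20 + 1)/102 = 65 + (65/102)*21 = 65 + 455/34 = 2665/34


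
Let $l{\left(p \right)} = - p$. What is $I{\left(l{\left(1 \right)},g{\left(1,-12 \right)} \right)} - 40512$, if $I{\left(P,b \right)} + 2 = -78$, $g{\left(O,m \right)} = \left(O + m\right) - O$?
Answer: $-40592$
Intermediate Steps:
$g{\left(O,m \right)} = m$
$I{\left(P,b \right)} = -80$ ($I{\left(P,b \right)} = -2 - 78 = -80$)
$I{\left(l{\left(1 \right)},g{\left(1,-12 \right)} \right)} - 40512 = -80 - 40512 = -40592$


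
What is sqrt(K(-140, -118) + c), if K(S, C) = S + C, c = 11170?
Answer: 4*sqrt(682) ≈ 104.46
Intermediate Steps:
K(S, C) = C + S
sqrt(K(-140, -118) + c) = sqrt((-118 - 140) + 11170) = sqrt(-258 + 11170) = sqrt(10912) = 4*sqrt(682)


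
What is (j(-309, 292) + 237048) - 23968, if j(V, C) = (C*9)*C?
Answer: 980456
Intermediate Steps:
j(V, C) = 9*C² (j(V, C) = (9*C)*C = 9*C²)
(j(-309, 292) + 237048) - 23968 = (9*292² + 237048) - 23968 = (9*85264 + 237048) - 23968 = (767376 + 237048) - 23968 = 1004424 - 23968 = 980456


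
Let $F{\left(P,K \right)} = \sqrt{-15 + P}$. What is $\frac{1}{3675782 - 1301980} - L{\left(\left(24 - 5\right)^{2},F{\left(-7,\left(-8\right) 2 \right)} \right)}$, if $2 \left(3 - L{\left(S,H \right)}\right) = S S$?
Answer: $\frac{77335501908}{1186901} \approx 65158.0$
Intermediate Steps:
$L{\left(S,H \right)} = 3 - \frac{S^{2}}{2}$ ($L{\left(S,H \right)} = 3 - \frac{S S}{2} = 3 - \frac{S^{2}}{2}$)
$\frac{1}{3675782 - 1301980} - L{\left(\left(24 - 5\right)^{2},F{\left(-7,\left(-8\right) 2 \right)} \right)} = \frac{1}{3675782 - 1301980} - \left(3 - \frac{\left(\left(24 - 5\right)^{2}\right)^{2}}{2}\right) = \frac{1}{2373802} - \left(3 - \frac{\left(19^{2}\right)^{2}}{2}\right) = \frac{1}{2373802} - \left(3 - \frac{361^{2}}{2}\right) = \frac{1}{2373802} - \left(3 - \frac{130321}{2}\right) = \frac{1}{2373802} - - \frac{130315}{2} = \frac{1}{2373802} + \frac{130315}{2} = \frac{77335501908}{1186901}$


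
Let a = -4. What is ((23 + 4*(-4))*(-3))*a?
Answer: 84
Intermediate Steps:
((23 + 4*(-4))*(-3))*a = ((23 + 4*(-4))*(-3))*(-4) = ((23 - 16)*(-3))*(-4) = (7*(-3))*(-4) = -21*(-4) = 84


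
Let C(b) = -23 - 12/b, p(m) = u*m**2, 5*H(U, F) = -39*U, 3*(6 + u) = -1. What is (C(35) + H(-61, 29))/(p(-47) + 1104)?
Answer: -47508/1353065 ≈ -0.035111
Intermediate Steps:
u = -19/3 (u = -6 + (1/3)*(-1) = -6 - 1/3 = -19/3 ≈ -6.3333)
H(U, F) = -39*U/5 (H(U, F) = (-39*U)/5 = -39*U/5)
p(m) = -19*m**2/3
C(b) = -23 - 12/b
(C(35) + H(-61, 29))/(p(-47) + 1104) = ((-23 - 12/35) - 39/5*(-61))/(-19/3*(-47)**2 + 1104) = ((-23 - 12*1/35) + 2379/5)/(-19/3*2209 + 1104) = ((-23 - 12/35) + 2379/5)/(-41971/3 + 1104) = (-817/35 + 2379/5)/(-38659/3) = (15836/35)*(-3/38659) = -47508/1353065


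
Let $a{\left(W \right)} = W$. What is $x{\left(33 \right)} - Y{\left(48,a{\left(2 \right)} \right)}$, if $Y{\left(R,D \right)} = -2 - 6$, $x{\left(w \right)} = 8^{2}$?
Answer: $72$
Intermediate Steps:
$x{\left(w \right)} = 64$
$Y{\left(R,D \right)} = -8$ ($Y{\left(R,D \right)} = -2 - 6 = -8$)
$x{\left(33 \right)} - Y{\left(48,a{\left(2 \right)} \right)} = 64 - -8 = 64 + 8 = 72$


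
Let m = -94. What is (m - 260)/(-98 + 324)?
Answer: -177/113 ≈ -1.5664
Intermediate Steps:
(m - 260)/(-98 + 324) = (-94 - 260)/(-98 + 324) = -354/226 = -354*1/226 = -177/113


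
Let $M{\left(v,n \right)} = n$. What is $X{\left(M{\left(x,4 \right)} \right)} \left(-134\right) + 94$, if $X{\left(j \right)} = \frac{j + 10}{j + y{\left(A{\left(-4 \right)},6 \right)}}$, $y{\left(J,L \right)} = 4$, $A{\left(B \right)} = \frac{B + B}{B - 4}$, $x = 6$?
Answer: $- \frac{281}{2} \approx -140.5$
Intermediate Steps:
$A{\left(B \right)} = \frac{2 B}{-4 + B}$
$X{\left(j \right)} = \frac{10 + j}{4 + j}$ ($X{\left(j \right)} = \frac{j + 10}{j + 4} = \frac{10 + j}{4 + j}$)
$X{\left(M{\left(x,4 \right)} \right)} \left(-134\right) + 94 = \frac{10 + 4}{4 + 4} \left(-134\right) + 94 = \frac{1}{8} \cdot 14 \left(-134\right) + 94 = \frac{7}{4} \left(-134\right) + 94 = - \frac{469}{2} + 94 = - \frac{281}{2}$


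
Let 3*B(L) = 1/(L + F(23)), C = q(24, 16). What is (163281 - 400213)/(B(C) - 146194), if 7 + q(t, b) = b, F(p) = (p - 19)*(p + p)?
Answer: 137183628/84646325 ≈ 1.6207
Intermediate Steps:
F(p) = 2*p*(-19 + p) (F(p) = (-19 + p)*(2*p) = 2*p*(-19 + p))
q(t, b) = -7 + b
C = 9 (C = -7 + 16 = 9)
B(L) = 1/(3*(184 + L)) (B(L) = 1/(3*(L + 2*23*(-19 + 23))) = 1/(3*(L + 2*23*4)) = 1/(3*(L + 184)) = 1/(3*(184 + L)))
(163281 - 400213)/(B(C) - 146194) = (163281 - 400213)/(1/(3*(184 + 9)) - 146194) = -236932/((⅓)/193 - 146194) = -236932/((⅓)*(1/193) - 146194) = -236932/(1/579 - 146194) = -236932/(-84646325/579) = -236932*(-579/84646325) = 137183628/84646325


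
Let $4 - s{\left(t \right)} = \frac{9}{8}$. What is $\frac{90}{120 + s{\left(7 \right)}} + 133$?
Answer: $\frac{131459}{983} \approx 133.73$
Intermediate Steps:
$s{\left(t \right)} = \frac{23}{8}$ ($s{\left(t \right)} = 4 - \frac{9}{8} = \frac{23}{8}$)
$\frac{90}{120 + s{\left(7 \right)}} + 133 = \frac{90}{120 + \frac{23}{8}} + 133 = \frac{90}{\frac{983}{8}} + 133 = 90 \cdot \frac{8}{983} + 133 = \frac{720}{983} + 133 = \frac{131459}{983}$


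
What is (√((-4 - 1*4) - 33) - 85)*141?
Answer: -11985 + 141*I*√41 ≈ -11985.0 + 902.84*I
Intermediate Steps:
(√((-4 - 1*4) - 33) - 85)*141 = (√((-4 - 4) - 33) - 85)*141 = (√(-8 - 33) - 85)*141 = (√(-41) - 85)*141 = (I*√41 - 85)*141 = (-85 + I*√41)*141 = -11985 + 141*I*√41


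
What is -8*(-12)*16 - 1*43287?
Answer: -41751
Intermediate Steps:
-8*(-12)*16 - 1*43287 = 96*16 - 43287 = 1536 - 43287 = -41751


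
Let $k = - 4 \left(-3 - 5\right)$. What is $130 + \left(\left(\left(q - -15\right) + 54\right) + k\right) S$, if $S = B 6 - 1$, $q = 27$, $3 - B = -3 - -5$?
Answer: $770$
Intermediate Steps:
$B = 1$ ($B = 3 - \left(-3 - -5\right) = 3 - \left(-3 + 5\right) = 3 - 2 = 1$)
$k = 32$ ($k = \left(-4\right) \left(-8\right) = 32$)
$S = 5$ ($S = 1 \cdot 6 - 1 = 6 - 1 = 5$)
$130 + \left(\left(\left(q - -15\right) + 54\right) + k\right) S = 130 + \left(\left(\left(27 - -15\right) + 54\right) + 32\right) 5 = 130 + \left(\left(\left(27 + 15\right) + 54\right) + 32\right) 5 = 130 + \left(\left(42 + 54\right) + 32\right) 5 = 130 + \left(96 + 32\right) 5 = 130 + 128 \cdot 5 = 130 + 640 = 770$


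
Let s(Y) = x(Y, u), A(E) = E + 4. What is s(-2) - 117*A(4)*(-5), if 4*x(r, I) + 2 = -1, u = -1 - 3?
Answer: 18717/4 ≈ 4679.3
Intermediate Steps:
A(E) = 4 + E
u = -4
x(r, I) = -¾ (x(r, I) = -½ + (¼)*(-1) = -½ - ¼ = -¾)
s(Y) = -¾
s(-2) - 117*A(4)*(-5) = -¾ - 117*(4 + 4)*(-5) = -¾ - 936*(-5) = -¾ - 117*(-40) = -¾ + 4680 = 18717/4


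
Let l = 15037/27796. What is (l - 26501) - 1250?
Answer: -771351759/27796 ≈ -27750.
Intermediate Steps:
l = 15037/27796 (l = 15037*(1/27796) = 15037/27796 ≈ 0.54098)
(l - 26501) - 1250 = (15037/27796 - 26501) - 1250 = -736606759/27796 - 1250 = -771351759/27796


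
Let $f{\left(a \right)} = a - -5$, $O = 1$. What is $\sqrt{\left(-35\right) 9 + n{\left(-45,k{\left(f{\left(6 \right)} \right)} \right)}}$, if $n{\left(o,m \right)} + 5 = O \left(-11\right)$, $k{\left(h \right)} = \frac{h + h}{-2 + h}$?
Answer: $i \sqrt{331} \approx 18.193 i$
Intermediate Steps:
$f{\left(a \right)} = 5 + a$ ($f{\left(a \right)} = a + 5 = 5 + a$)
$k{\left(h \right)} = \frac{2 h}{-2 + h}$
$n{\left(o,m \right)} = -16$ ($n{\left(o,m \right)} = -5 + 1 \left(-11\right) = -5 - 11 = -16$)
$\sqrt{\left(-35\right) 9 + n{\left(-45,k{\left(f{\left(6 \right)} \right)} \right)}} = \sqrt{\left(-35\right) 9 - 16} = \sqrt{-315 - 16} = \sqrt{-331} = i \sqrt{331}$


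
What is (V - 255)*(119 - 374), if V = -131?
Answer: 98430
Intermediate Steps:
(V - 255)*(119 - 374) = (-131 - 255)*(119 - 374) = -386*(-255) = 98430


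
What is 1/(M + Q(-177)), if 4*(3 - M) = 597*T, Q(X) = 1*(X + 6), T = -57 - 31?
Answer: 1/12966 ≈ 7.7125e-5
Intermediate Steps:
T = -88
Q(X) = 6 + X (Q(X) = 1*(6 + X) = 6 + X)
M = 13137 (M = 3 - 597*(-88)/4 = 3 - ¼*(-52536) = 3 + 13134 = 13137)
1/(M + Q(-177)) = 1/(13137 + (6 - 177)) = 1/(13137 - 171) = 1/12966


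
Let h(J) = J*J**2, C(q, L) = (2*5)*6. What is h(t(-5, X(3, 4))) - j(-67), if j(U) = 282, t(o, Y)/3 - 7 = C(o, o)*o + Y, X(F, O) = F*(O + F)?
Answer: -543338778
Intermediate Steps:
X(F, O) = F*(F + O)
C(q, L) = 60 (C(q, L) = 10*6 = 60)
t(o, Y) = 21 + 3*Y + 180*o (t(o, Y) = 21 + 3*(60*o + Y) = 21 + 3*(Y + 60*o) = 21 + (3*Y + 180*o) = 21 + 3*Y + 180*o)
h(J) = J**3
h(t(-5, X(3, 4))) - j(-67) = (21 + 3*(3*(3 + 4)) + 180*(-5))**3 - 1*282 = (21 + 3*(3*7) - 900)**3 - 282 = (21 + 3*21 - 900)**3 - 282 = (21 + 63 - 900)**3 - 282 = (-816)**3 - 282 = -543338496 - 282 = -543338778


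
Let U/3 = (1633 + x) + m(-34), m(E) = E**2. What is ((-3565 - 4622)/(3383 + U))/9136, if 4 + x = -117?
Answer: -8187/104031632 ≈ -7.8697e-5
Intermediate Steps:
x = -121 (x = -4 - 117 = -121)
U = 8004 (U = 3*((1633 - 121) + (-34)**2) = 3*(1512 + 1156) = 3*2668 = 8004)
((-3565 - 4622)/(3383 + U))/9136 = ((-3565 - 4622)/(3383 + 8004))/9136 = -8187/11387*(1/9136) = -8187*1/11387*(1/9136) = -8187/11387*1/9136 = -8187/104031632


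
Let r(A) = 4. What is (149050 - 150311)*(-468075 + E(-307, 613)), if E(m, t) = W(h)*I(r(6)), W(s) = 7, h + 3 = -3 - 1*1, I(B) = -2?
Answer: 590260229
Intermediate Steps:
h = -7 (h = -3 + (-3 - 1*1) = -3 + (-3 - 1) = -3 - 4 = -7)
E(m, t) = -14 (E(m, t) = 7*(-2) = -14)
(149050 - 150311)*(-468075 + E(-307, 613)) = (149050 - 150311)*(-468075 - 14) = -1261*(-468089) = 590260229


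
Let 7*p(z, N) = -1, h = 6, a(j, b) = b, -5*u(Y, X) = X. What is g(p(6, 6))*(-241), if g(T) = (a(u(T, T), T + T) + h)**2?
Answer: -385600/49 ≈ -7869.4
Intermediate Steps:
u(Y, X) = -X/5
p(z, N) = -1/7 (p(z, N) = (1/7)*(-1) = -1/7)
g(T) = (6 + 2*T)**2 (g(T) = ((T + T) + 6)**2 = (2*T + 6)**2 = (6 + 2*T)**2)
g(p(6, 6))*(-241) = (4*(3 - 1/7)**2)*(-241) = (4*(20/7)**2)*(-241) = (4*(400/49))*(-241) = (1600/49)*(-241) = -385600/49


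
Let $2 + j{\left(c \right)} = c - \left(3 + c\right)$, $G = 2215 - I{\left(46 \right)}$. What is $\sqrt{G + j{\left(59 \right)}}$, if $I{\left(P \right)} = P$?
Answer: $2 \sqrt{541} \approx 46.519$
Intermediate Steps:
$G = 2169$ ($G = 2215 - 46 = 2169$)
$j{\left(c \right)} = -5$ ($j{\left(c \right)} = -2 + \left(c - \left(3 + c\right)\right) = -2 - 3 = -5$)
$\sqrt{G + j{\left(59 \right)}} = \sqrt{2169 - 5} = \sqrt{2164} = 2 \sqrt{541}$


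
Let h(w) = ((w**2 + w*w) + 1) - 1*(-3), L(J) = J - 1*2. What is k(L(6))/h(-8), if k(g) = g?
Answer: 1/33 ≈ 0.030303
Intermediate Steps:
L(J) = -2 + J (L(J) = J - 2 = -2 + J)
h(w) = 4 + 2*w**2 (h(w) = ((w**2 + w**2) + 1) + 3 = (2*w**2 + 1) + 3 = (1 + 2*w**2) + 3 = 4 + 2*w**2)
k(L(6))/h(-8) = (-2 + 6)/(4 + 2*(-8)**2) = 4/(4 + 2*64) = 4/(4 + 128) = 4/132 = 4*(1/132) = 1/33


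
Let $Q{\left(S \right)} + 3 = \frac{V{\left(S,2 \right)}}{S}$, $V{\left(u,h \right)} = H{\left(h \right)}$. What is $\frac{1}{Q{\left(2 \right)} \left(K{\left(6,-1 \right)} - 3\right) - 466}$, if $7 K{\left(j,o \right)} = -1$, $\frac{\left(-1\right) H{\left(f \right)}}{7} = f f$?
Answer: $- \frac{7}{2888} \approx -0.0024238$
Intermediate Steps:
$H{\left(f \right)} = - 7 f^{2}$ ($H{\left(f \right)} = - 7 f f = - 7 f^{2}$)
$V{\left(u,h \right)} = - 7 h^{2}$
$Q{\left(S \right)} = -3 - \frac{28}{S}$ ($Q{\left(S \right)} = -3 + \frac{\left(-7\right) 2^{2}}{S} = -3 + \frac{\left(-7\right) 4}{S} = -3 - \frac{28}{S}$)
$K{\left(j,o \right)} = - \frac{1}{7}$ ($K{\left(j,o \right)} = \frac{1}{7} \left(-1\right) = - \frac{1}{7}$)
$\frac{1}{Q{\left(2 \right)} \left(K{\left(6,-1 \right)} - 3\right) - 466} = \frac{1}{\left(-3 - \frac{28}{2}\right) \left(- \frac{1}{7} - 3\right) - 466} = \frac{1}{\left(-3 - 14\right) \left(- \frac{22}{7}\right) - 466} = \frac{1}{\left(-17\right) \left(- \frac{22}{7}\right) - 466} = \frac{1}{\frac{374}{7} - 466} = \frac{1}{- \frac{2888}{7}} = - \frac{7}{2888}$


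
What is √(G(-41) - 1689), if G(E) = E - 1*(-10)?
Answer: 2*I*√430 ≈ 41.473*I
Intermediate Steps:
G(E) = 10 + E (G(E) = E + 10 = 10 + E)
√(G(-41) - 1689) = √((10 - 41) - 1689) = √(-31 - 1689) = √(-1720) = 2*I*√430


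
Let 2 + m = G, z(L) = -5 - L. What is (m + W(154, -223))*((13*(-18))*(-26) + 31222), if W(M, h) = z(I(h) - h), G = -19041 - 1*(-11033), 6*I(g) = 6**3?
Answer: -308669844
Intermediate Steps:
I(g) = 36 (I(g) = (1/6)*6**3 = (1/6)*216 = 36)
G = -8008 (G = -19041 + 11033 = -8008)
m = -8010 (m = -2 - 8008 = -8010)
W(M, h) = -41 + h (W(M, h) = -5 - (36 - h) = -5 + (-36 + h) = -41 + h)
(m + W(154, -223))*((13*(-18))*(-26) + 31222) = (-8010 + (-41 - 223))*((13*(-18))*(-26) + 31222) = (-8010 - 264)*(-234*(-26) + 31222) = -8274*(6084 + 31222) = -8274*37306 = -308669844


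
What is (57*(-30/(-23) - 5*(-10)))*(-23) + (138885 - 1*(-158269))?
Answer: 229894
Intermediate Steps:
(57*(-30/(-23) - 5*(-10)))*(-23) + (138885 - 1*(-158269)) = (57*(-30*(-1/23) + 50))*(-23) + (138885 + 158269) = (57*(30/23 + 50))*(-23) + 297154 = (57*(1180/23))*(-23) + 297154 = (67260/23)*(-23) + 297154 = -67260 + 297154 = 229894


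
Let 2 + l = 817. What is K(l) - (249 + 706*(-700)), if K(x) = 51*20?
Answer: 494971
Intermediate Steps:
l = 815 (l = -2 + 817 = 815)
K(x) = 1020
K(l) - (249 + 706*(-700)) = 1020 - (249 + 706*(-700)) = 1020 - (249 - 494200) = 1020 - 1*(-493951) = 1020 + 493951 = 494971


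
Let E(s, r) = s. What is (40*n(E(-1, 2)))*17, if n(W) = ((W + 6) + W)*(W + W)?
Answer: -5440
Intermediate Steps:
n(W) = 2*W*(6 + 2*W) (n(W) = ((6 + W) + W)*(2*W) = (6 + 2*W)*(2*W) = 2*W*(6 + 2*W))
(40*n(E(-1, 2)))*17 = (40*(4*(-1)*(3 - 1)))*17 = (40*(4*(-1)*2))*17 = (40*(-8))*17 = -320*17 = -5440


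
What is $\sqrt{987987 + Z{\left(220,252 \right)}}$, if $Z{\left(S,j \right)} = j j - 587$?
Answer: $2 \sqrt{262726} \approx 1025.1$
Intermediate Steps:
$Z{\left(S,j \right)} = -587 + j^{2}$ ($Z{\left(S,j \right)} = j^{2} - 587 = -587 + j^{2}$)
$\sqrt{987987 + Z{\left(220,252 \right)}} = \sqrt{987987 - \left(587 - 252^{2}\right)} = \sqrt{987987 + \left(-587 + 63504\right)} = \sqrt{987987 + 62917} = \sqrt{1050904} = 2 \sqrt{262726}$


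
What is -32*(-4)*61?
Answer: 7808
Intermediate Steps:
-32*(-4)*61 = 128*61 = 7808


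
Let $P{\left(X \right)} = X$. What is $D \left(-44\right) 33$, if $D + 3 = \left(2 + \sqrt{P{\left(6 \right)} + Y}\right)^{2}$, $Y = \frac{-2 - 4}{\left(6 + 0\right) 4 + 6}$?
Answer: $- \frac{49368}{5} - \frac{5808 \sqrt{145}}{5} \approx -23861.0$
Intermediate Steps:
$Y = - \frac{1}{5}$ ($Y = - \frac{6}{6 \cdot 4 + 6} = - \frac{6}{24 + 6} = - \frac{6}{30} = \left(-6\right) \frac{1}{30} = - \frac{1}{5} \approx -0.2$)
$D = -3 + \left(2 + \frac{\sqrt{145}}{5}\right)^{2}$ ($D = -3 + \left(2 + \sqrt{6 - \frac{1}{5}}\right)^{2} = -3 + \left(2 + \sqrt{\frac{29}{5}}\right)^{2} = -3 + \left(2 + \frac{\sqrt{145}}{5}\right)^{2} \approx 16.433$)
$D \left(-44\right) 33 = \left(\frac{34}{5} + \frac{4 \sqrt{145}}{5}\right) \left(-44\right) 33 = \left(- \frac{1496}{5} - \frac{176 \sqrt{145}}{5}\right) 33 = - \frac{49368}{5} - \frac{5808 \sqrt{145}}{5}$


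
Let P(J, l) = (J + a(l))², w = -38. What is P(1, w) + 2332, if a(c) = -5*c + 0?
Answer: 38813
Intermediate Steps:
a(c) = -5*c
P(J, l) = (J - 5*l)²
P(1, w) + 2332 = (1 - 5*(-38))² + 2332 = (1 + 190)² + 2332 = 191² + 2332 = 36481 + 2332 = 38813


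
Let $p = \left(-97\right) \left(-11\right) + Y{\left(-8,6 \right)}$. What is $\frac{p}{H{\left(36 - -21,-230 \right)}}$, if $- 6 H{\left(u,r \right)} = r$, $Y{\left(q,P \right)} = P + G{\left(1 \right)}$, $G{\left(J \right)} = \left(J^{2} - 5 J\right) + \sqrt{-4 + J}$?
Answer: $\frac{3207}{115} + \frac{3 i \sqrt{3}}{115} \approx 27.887 + 0.045184 i$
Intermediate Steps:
$G{\left(J \right)} = J^{2} + \sqrt{-4 + J} - 5 J$
$Y{\left(q,P \right)} = -4 + P + i \sqrt{3}$ ($Y{\left(q,P \right)} = P + \left(1^{2} + \sqrt{-4 + 1} - 5\right) = P + \left(1 + \sqrt{-3} - 5\right) = P + \left(1 + i \sqrt{3} - 5\right) = P - \left(4 - i \sqrt{3}\right) = -4 + P + i \sqrt{3}$)
$H{\left(u,r \right)} = - \frac{r}{6}$
$p = 1069 + i \sqrt{3}$ ($p = \left(-97\right) \left(-11\right) + \left(-4 + 6 + i \sqrt{3}\right) = 1067 + \left(2 + i \sqrt{3}\right) = 1069 + i \sqrt{3} \approx 1069.0 + 1.732 i$)
$\frac{p}{H{\left(36 - -21,-230 \right)}} = \frac{1069 + i \sqrt{3}}{\left(- \frac{1}{6}\right) \left(-230\right)} = \frac{1069 + i \sqrt{3}}{\frac{115}{3}} = \left(1069 + i \sqrt{3}\right) \frac{3}{115} = \frac{3207}{115} + \frac{3 i \sqrt{3}}{115}$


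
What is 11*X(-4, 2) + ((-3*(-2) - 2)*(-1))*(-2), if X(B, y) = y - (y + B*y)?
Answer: 96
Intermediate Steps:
X(B, y) = -B*y (X(B, y) = y + (-y - B*y) = -B*y)
11*X(-4, 2) + ((-3*(-2) - 2)*(-1))*(-2) = 11*(-1*(-4)*2) + ((-3*(-2) - 2)*(-1))*(-2) = 11*8 + ((6 - 2)*(-1))*(-2) = 88 + (4*(-1))*(-2) = 88 - 4*(-2) = 88 + 8 = 96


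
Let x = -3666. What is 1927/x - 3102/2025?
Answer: -36109/17550 ≈ -2.0575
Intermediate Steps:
1927/x - 3102/2025 = 1927/(-3666) - 3102/2025 = 1927*(-1/3666) - 3102*1/2025 = -41/78 - 1034/675 = -36109/17550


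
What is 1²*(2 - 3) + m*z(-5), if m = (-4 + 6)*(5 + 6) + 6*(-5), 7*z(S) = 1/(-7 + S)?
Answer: -19/21 ≈ -0.90476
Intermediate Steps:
z(S) = 1/(7*(-7 + S))
m = -8 (m = 2*11 - 30 = 22 - 30 = -8)
1²*(2 - 3) + m*z(-5) = 1²*(2 - 3) - 8/(7*(-7 - 5)) = 1*(-1) - 8/(7*(-12)) = -1 - 8*(-1)/(7*12) = -1 - 8*(-1/84) = -1 + 2/21 = -19/21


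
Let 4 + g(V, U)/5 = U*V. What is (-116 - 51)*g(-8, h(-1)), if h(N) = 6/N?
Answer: -36740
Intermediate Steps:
g(V, U) = -20 + 5*U*V (g(V, U) = -20 + 5*(U*V) = -20 + 5*U*V)
(-116 - 51)*g(-8, h(-1)) = (-116 - 51)*(-20 + 5*(6/(-1))*(-8)) = -167*(-20 + 5*(6*(-1))*(-8)) = -167*(-20 + 5*(-6)*(-8)) = -167*(-20 + 240) = -167*220 = -36740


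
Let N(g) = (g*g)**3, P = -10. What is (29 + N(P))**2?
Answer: 1000058000841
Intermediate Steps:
N(g) = g**6 (N(g) = (g**2)**3 = g**6)
(29 + N(P))**2 = (29 + (-10)**6)**2 = (29 + 1000000)**2 = 1000029**2 = 1000058000841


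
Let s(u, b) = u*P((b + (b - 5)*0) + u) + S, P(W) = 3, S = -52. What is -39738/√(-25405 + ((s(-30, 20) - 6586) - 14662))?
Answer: 39738*I*√955/6685 ≈ 183.7*I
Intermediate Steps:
s(u, b) = -52 + 3*u (s(u, b) = u*3 - 52 = 3*u - 52 = -52 + 3*u)
-39738/√(-25405 + ((s(-30, 20) - 6586) - 14662)) = -39738/√(-25405 + (((-52 + 3*(-30)) - 6586) - 14662)) = -39738/√(-25405 + (((-52 - 90) - 6586) - 14662)) = -39738/√(-25405 + ((-142 - 6586) - 14662)) = -39738/√(-25405 + (-6728 - 14662)) = -39738/√(-25405 - 21390) = -39738*(-I*√955/6685) = -(-39738)*I*√955/6685 = 39738*I*√955/6685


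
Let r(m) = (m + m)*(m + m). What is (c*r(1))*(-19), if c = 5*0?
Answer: 0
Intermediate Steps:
r(m) = 4*m**2 (r(m) = (2*m)*(2*m) = 4*m**2)
c = 0
(c*r(1))*(-19) = (0*(4*1**2))*(-19) = (0*(4*1))*(-19) = (0*4)*(-19) = 0*(-19) = 0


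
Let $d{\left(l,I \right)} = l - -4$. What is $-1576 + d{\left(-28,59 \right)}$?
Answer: $-1600$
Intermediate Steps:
$d{\left(l,I \right)} = 4 + l$ ($d{\left(l,I \right)} = l + 4 = 4 + l$)
$-1576 + d{\left(-28,59 \right)} = -1576 + \left(4 - 28\right) = -1576 - 24 = -1600$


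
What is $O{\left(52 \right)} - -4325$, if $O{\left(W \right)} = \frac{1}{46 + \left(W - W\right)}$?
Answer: $\frac{198951}{46} \approx 4325.0$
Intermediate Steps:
$O{\left(W \right)} = \frac{1}{46}$ ($O{\left(W \right)} = \frac{1}{46 + 0} = \frac{1}{46}$)
$O{\left(52 \right)} - -4325 = \frac{1}{46} - -4325 = \frac{1}{46} + 4325 = \frac{198951}{46}$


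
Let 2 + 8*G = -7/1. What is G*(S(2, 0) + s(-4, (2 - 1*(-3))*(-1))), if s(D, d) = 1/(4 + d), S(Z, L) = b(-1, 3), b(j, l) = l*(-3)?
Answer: 45/4 ≈ 11.250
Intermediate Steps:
b(j, l) = -3*l
G = -9/8 (G = -¼ + (-7/1)/8 = -¼ + (-7*1)/8 = -¼ + (⅛)*(-7) = -¼ - 7/8 = -9/8 ≈ -1.1250)
S(Z, L) = -9 (S(Z, L) = -3*3 = -9)
G*(S(2, 0) + s(-4, (2 - 1*(-3))*(-1))) = -9*(-9 + 1/(4 + (2 - 1*(-3))*(-1)))/8 = -9*(-9 + 1/(4 + (2 + 3)*(-1)))/8 = -9*(-9 + 1/(4 + 5*(-1)))/8 = -9*(-9 + 1/(4 - 5))/8 = -9*(-9 + 1/(-1))/8 = -9*(-9 - 1)/8 = -9/8*(-10) = 45/4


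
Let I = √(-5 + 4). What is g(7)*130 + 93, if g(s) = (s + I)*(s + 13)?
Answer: 18293 + 2600*I ≈ 18293.0 + 2600.0*I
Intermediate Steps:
I
g(s) = (13 + s)*(I + s) (g(s) = (s + I)*(s + 13) = (I + s)*(13 + s) = (13 + s)*(I + s))
g(7)*130 + 93 = (7² + 13*I + 7*(13 + I))*130 + 93 = (49 + 13*I + (91 + 7*I))*130 + 93 = (140 + 20*I)*130 + 93 = (18200 + 2600*I) + 93 = 18293 + 2600*I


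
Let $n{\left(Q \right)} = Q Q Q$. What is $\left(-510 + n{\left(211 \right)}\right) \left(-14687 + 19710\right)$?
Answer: $47183153683$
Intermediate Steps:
$n{\left(Q \right)} = Q^{3}$ ($n{\left(Q \right)} = Q^{2} Q = Q^{3}$)
$\left(-510 + n{\left(211 \right)}\right) \left(-14687 + 19710\right) = \left(-510 + 211^{3}\right) \left(-14687 + 19710\right) = \left(-510 + 9393931\right) 5023 = 9393421 \cdot 5023 = 47183153683$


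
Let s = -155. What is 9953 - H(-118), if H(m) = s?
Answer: 10108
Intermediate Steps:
H(m) = -155
9953 - H(-118) = 9953 - 1*(-155) = 9953 + 155 = 10108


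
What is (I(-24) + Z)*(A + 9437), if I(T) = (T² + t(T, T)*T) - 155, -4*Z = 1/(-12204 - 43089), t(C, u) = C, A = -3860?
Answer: 409925273615/73724 ≈ 5.5603e+6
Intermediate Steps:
Z = 1/221172 (Z = -1/(4*(-12204 - 43089)) = -¼/(-55293) = -¼*(-1/55293) = 1/221172 ≈ 4.5214e-6)
I(T) = -155 + 2*T² (I(T) = (T² + T*T) - 155 = (T² + T²) - 155 = 2*T² - 155 = -155 + 2*T²)
(I(-24) + Z)*(A + 9437) = ((-155 + 2*(-24)²) + 1/221172)*(-3860 + 9437) = ((-155 + 2*576) + 1/221172)*5577 = ((-155 + 1152) + 1/221172)*5577 = (997 + 1/221172)*5577 = (220508485/221172)*5577 = 409925273615/73724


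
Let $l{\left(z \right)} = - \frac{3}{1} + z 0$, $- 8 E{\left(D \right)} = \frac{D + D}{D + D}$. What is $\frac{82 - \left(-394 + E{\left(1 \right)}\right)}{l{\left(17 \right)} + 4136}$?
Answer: $\frac{3809}{33064} \approx 0.1152$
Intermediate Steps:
$E{\left(D \right)} = - \frac{1}{8}$ ($E{\left(D \right)} = - \frac{\left(D + D\right) \frac{1}{D + D}}{8} = - \frac{2 D \frac{1}{2 D}}{8} = \left(- \frac{1}{8}\right) 1 = - \frac{1}{8}$)
$l{\left(z \right)} = -3$ ($l{\left(z \right)} = \left(-3\right) 1 + 0 = -3 + 0 = -3$)
$\frac{82 - \left(-394 + E{\left(1 \right)}\right)}{l{\left(17 \right)} + 4136} = \frac{82 + \left(394 - - \frac{1}{8}\right)}{-3 + 4136} = \frac{82 + \left(394 + \frac{1}{8}\right)}{4133} = \left(82 + \frac{3153}{8}\right) \frac{1}{4133} = \frac{3809}{8} \cdot \frac{1}{4133} = \frac{3809}{33064}$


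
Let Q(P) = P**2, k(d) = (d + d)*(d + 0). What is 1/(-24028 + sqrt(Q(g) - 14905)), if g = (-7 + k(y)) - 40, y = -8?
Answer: -6007/144338282 - I*sqrt(2086)/288676564 ≈ -4.1617e-5 - 1.5821e-7*I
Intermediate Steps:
k(d) = 2*d**2 (k(d) = (2*d)*d = 2*d**2)
g = 81 (g = (-7 + 2*(-8)**2) - 40 = (-7 + 2*64) - 40 = (-7 + 128) - 40 = 121 - 40 = 81)
1/(-24028 + sqrt(Q(g) - 14905)) = 1/(-24028 + sqrt(81**2 - 14905)) = 1/(-24028 + sqrt(6561 - 14905)) = 1/(-24028 + sqrt(-8344)) = 1/(-24028 + 2*I*sqrt(2086))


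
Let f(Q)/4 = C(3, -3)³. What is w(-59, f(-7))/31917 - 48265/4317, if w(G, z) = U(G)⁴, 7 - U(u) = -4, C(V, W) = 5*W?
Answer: -492422936/45928563 ≈ -10.721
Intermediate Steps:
U(u) = 11 (U(u) = 7 - 1*(-4) = 7 + 4 = 11)
f(Q) = -13500 (f(Q) = 4*(5*(-3))³ = 4*(-15)³ = 4*(-3375) = -13500)
w(G, z) = 14641 (w(G, z) = 11⁴ = 14641)
w(-59, f(-7))/31917 - 48265/4317 = 14641/31917 - 48265/4317 = -492422936/45928563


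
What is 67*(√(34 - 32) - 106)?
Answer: -7102 + 67*√2 ≈ -7007.3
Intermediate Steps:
67*(√(34 - 32) - 106) = 67*(√2 - 106) = 67*(-106 + √2) = -7102 + 67*√2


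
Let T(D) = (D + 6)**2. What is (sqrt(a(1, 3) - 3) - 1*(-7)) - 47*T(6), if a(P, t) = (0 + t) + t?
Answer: -6761 + sqrt(3) ≈ -6759.3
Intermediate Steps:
a(P, t) = 2*t (a(P, t) = t + t = 2*t)
T(D) = (6 + D)**2
(sqrt(a(1, 3) - 3) - 1*(-7)) - 47*T(6) = (sqrt(2*3 - 3) - 1*(-7)) - 47*(6 + 6)**2 = (sqrt(6 - 3) + 7) - 47*12**2 = (sqrt(3) + 7) - 47*144 = (7 + sqrt(3)) - 6768 = -6761 + sqrt(3)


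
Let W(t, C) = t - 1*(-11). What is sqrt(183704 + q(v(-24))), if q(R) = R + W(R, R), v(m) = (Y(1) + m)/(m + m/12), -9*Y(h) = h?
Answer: 2*sqrt(69858334)/39 ≈ 428.62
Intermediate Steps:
W(t, C) = 11 + t (W(t, C) = t + 11 = 11 + t)
Y(h) = -h/9
v(m) = 12*(-1/9 + m)/(13*m) (v(m) = (-1/9*1 + m)/(m + m/12) = (-1/9 + m)/(m + m*(1/12)) = (-1/9 + m)/(m + m/12) = (-1/9 + m)/((13*m/12)) = (-1/9 + m)*(12/(13*m)) = 12*(-1/9 + m)/(13*m))
q(R) = 11 + 2*R (q(R) = R + (11 + R) = 11 + 2*R)
sqrt(183704 + q(v(-24))) = sqrt(183704 + (11 + 2*((4/39)*(-1 + 9*(-24))/(-24)))) = sqrt(183704 + (11 + 2*((4/39)*(-1/24)*(-1 - 216)))) = sqrt(183704 + (11 + 2*((4/39)*(-1/24)*(-217)))) = sqrt(183704 + (11 + 2*(217/234))) = sqrt(183704 + (11 + 217/117)) = sqrt(183704 + 1504/117) = sqrt(21494872/117) = 2*sqrt(69858334)/39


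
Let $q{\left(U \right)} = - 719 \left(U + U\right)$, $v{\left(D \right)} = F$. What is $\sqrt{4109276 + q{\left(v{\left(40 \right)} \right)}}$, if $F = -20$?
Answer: $2 \sqrt{1034509} \approx 2034.2$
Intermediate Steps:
$v{\left(D \right)} = -20$
$q{\left(U \right)} = - 1438 U$ ($q{\left(U \right)} = - 719 \cdot 2 U = - 1438 U$)
$\sqrt{4109276 + q{\left(v{\left(40 \right)} \right)}} = \sqrt{4109276 - -28760} = \sqrt{4109276 + 28760} = \sqrt{4138036} = 2 \sqrt{1034509}$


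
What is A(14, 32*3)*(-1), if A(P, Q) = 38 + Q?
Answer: -134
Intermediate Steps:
A(14, 32*3)*(-1) = (38 + 32*3)*(-1) = (38 + 96)*(-1) = 134*(-1) = -134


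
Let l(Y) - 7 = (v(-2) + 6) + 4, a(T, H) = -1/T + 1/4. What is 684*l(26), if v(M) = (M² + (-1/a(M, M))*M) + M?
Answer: 14820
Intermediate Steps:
a(T, H) = ¼ - 1/T (a(T, H) = -1/T + 1*(¼) = -1/T + ¼ = ¼ - 1/T)
v(M) = M + M² - 4*M²/(-4 + M) (v(M) = (M² + (-1/((-4 + M)/(4*M)))*M) + M = (M² + (-4*M/(-4 + M))*M) + M = (M² - 4*M²/(-4 + M)) + M = M + M² - 4*M²/(-4 + M))
l(Y) = 65/3 (l(Y) = 7 + ((-2*(-4 + (-2)² - 7*(-2))/(-4 - 2) + 6) + 4) = 7 + ((-2*(-4 + 4 + 14)/(-6) + 6) + 4) = 7 + ((-2*(-⅙)*14 + 6) + 4) = 7 + ((14/3 + 6) + 4) = 7 + (32/3 + 4) = 7 + 44/3 = 65/3)
684*l(26) = 684*(65/3) = 14820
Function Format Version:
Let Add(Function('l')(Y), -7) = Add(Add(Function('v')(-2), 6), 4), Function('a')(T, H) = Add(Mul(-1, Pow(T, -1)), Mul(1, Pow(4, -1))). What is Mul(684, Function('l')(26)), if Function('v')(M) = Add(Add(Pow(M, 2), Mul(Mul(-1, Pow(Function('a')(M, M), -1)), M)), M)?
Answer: 14820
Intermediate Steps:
Function('a')(T, H) = Add(Rational(1, 4), Mul(-1, Pow(T, -1))) (Function('a')(T, H) = Add(Mul(-1, Pow(T, -1)), Mul(1, Rational(1, 4))) = Add(Mul(-1, Pow(T, -1)), Rational(1, 4)) = Add(Rational(1, 4), Mul(-1, Pow(T, -1))))
Function('v')(M) = Add(M, Pow(M, 2), Mul(-4, Pow(M, 2), Pow(Add(-4, M), -1))) (Function('v')(M) = Add(Add(Pow(M, 2), Mul(Mul(-1, Pow(Mul(Rational(1, 4), Pow(M, -1), Add(-4, M)), -1)), M)), M) = Add(Add(Pow(M, 2), Mul(Mul(-1, Mul(4, M, Pow(Add(-4, M), -1))), M)), M) = Add(Add(Pow(M, 2), Mul(Mul(-4, M, Pow(Add(-4, M), -1)), M)), M) = Add(Add(Pow(M, 2), Mul(-4, Pow(M, 2), Pow(Add(-4, M), -1))), M) = Add(M, Pow(M, 2), Mul(-4, Pow(M, 2), Pow(Add(-4, M), -1))))
Function('l')(Y) = Rational(65, 3) (Function('l')(Y) = Add(7, Add(Add(Mul(-2, Pow(Add(-4, -2), -1), Add(-4, Pow(-2, 2), Mul(-7, -2))), 6), 4)) = Add(7, Add(Add(Mul(-2, Pow(-6, -1), Add(-4, 4, 14)), 6), 4)) = Add(7, Add(Add(Mul(-2, Rational(-1, 6), 14), 6), 4)) = Add(7, Add(Add(Rational(14, 3), 6), 4)) = Add(7, Add(Rational(32, 3), 4)) = Add(7, Rational(44, 3)) = Rational(65, 3))
Mul(684, Function('l')(26)) = Mul(684, Rational(65, 3)) = 14820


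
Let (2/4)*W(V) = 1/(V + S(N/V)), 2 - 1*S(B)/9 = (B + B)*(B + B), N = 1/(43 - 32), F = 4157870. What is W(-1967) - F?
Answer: -3793820998154729328/912443389817 ≈ -4.1579e+6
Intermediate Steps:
N = 1/11 ≈ 0.090909
S(B) = 18 - 36*B**2 (S(B) = 18 - 9*(B + B)*(B + B) = 18 - 9*2*B*2*B = 18 - 36*B**2)
W(V) = 2/(18 + V - 36/(121*V**2)) (W(V) = 2/(V + (18 - 36*1/(121*V**2))) = 2/(V + (18 - 36/(121*V**2))) = 2/(18 + V - 36/(121*V**2)))
W(-1967) - F = 242*(-1967)**2/(-36 + 121*(-1967)**2*(18 - 1967)) - 1*4157870 = 242*3869089/(-36 + 121*3869089*(-1949)) - 4157870 = 242*3869089/(-36 - 912443389781) - 4157870 = 242*3869089/(-912443389817) - 4157870 = 242*3869089*(-1/912443389817) - 4157870 = -936319538/912443389817 - 4157870 = -3793820998154729328/912443389817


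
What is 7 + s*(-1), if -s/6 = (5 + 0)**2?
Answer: 157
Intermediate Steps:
s = -150 (s = -6*(5 + 0)**2 = -6*5**2 = -6*25 = -150)
7 + s*(-1) = 7 - 150*(-1) = 7 + 150 = 157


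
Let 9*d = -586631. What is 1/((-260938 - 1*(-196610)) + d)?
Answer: -9/1165583 ≈ -7.7214e-6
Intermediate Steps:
d = -586631/9 (d = (1/9)*(-586631) = -586631/9 ≈ -65181.)
1/((-260938 - 1*(-196610)) + d) = 1/((-260938 - 1*(-196610)) - 586631/9) = 1/((-260938 + 196610) - 586631/9) = 1/(-64328 - 586631/9) = 1/(-1165583/9) = -9/1165583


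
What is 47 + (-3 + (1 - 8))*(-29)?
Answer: 337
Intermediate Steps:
47 + (-3 + (1 - 8))*(-29) = 47 + (-3 - 7)*(-29) = 47 - 10*(-29) = 47 + 290 = 337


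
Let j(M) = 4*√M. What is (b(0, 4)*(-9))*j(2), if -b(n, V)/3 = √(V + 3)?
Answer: 108*√14 ≈ 404.10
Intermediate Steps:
b(n, V) = -3*√(3 + V) (b(n, V) = -3*√(V + 3) = -3*√(3 + V))
(b(0, 4)*(-9))*j(2) = (-3*√(3 + 4)*(-9))*(4*√2) = (-3*√7*(-9))*(4*√2) = (27*√7)*(4*√2) = 108*√14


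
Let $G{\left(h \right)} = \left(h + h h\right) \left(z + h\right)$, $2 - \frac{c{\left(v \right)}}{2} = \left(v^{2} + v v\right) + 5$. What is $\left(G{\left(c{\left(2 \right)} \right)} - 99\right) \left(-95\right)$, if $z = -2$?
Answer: $1062765$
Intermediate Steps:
$c{\left(v \right)} = -6 - 4 v^{2}$ ($c{\left(v \right)} = 4 - 2 \left(\left(v^{2} + v v\right) + 5\right) = 4 - 2 \left(\left(v^{2} + v^{2}\right) + 5\right) = 4 - 2 \left(2 v^{2} + 5\right) = 4 - 2 \left(5 + 2 v^{2}\right) = 4 - \left(10 + 4 v^{2}\right) = -6 - 4 v^{2}$)
$G{\left(h \right)} = \left(-2 + h\right) \left(h + h^{2}\right)$ ($G{\left(h \right)} = \left(h + h h\right) \left(-2 + h\right) = \left(h + h^{2}\right) \left(-2 + h\right) = \left(-2 + h\right) \left(h + h^{2}\right)$)
$\left(G{\left(c{\left(2 \right)} \right)} - 99\right) \left(-95\right) = \left(\left(-6 - 4 \cdot 2^{2}\right) \left(-2 + \left(-6 - 4 \cdot 2^{2}\right)^{2} - \left(-6 - 4 \cdot 2^{2}\right)\right) - 99\right) \left(-95\right) = \left(\left(-6 - 16\right) \left(-2 + \left(-6 - 16\right)^{2} - \left(-6 - 16\right)\right) - 99\right) \left(-95\right) = \left(- 22 \left(-2 + \left(-22\right)^{2} - -22\right) - 99\right) \left(-95\right) = \left(- 22 \left(-2 + 484 + 22\right) - 99\right) \left(-95\right) = \left(\left(-22\right) 504 - 99\right) \left(-95\right) = \left(-11088 - 99\right) \left(-95\right) = \left(-11187\right) \left(-95\right) = 1062765$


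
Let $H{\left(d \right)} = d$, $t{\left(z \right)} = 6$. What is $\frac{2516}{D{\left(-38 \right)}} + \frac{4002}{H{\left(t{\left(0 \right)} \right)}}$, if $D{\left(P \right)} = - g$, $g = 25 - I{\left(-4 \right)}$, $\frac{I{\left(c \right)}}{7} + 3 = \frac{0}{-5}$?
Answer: $\frac{14083}{23} \approx 612.3$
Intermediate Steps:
$I{\left(c \right)} = -21$ ($I{\left(c \right)} = -21 + 7 \frac{0}{-5} = -21 + 7 \cdot 0 \left(- \frac{1}{5}\right) = -21 + 7 \cdot 0 = -21 + 0 = -21$)
$g = 46$ ($g = 25 - -21 = 25 + 21 = 46$)
$D{\left(P \right)} = -46$ ($D{\left(P \right)} = \left(-1\right) 46 = -46$)
$\frac{2516}{D{\left(-38 \right)}} + \frac{4002}{H{\left(t{\left(0 \right)} \right)}} = \frac{2516}{-46} + \frac{4002}{6} = 2516 \left(- \frac{1}{46}\right) + 4002 \cdot \frac{1}{6} = - \frac{1258}{23} + 667 = \frac{14083}{23}$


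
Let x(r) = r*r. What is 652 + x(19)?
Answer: 1013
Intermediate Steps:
x(r) = r²
652 + x(19) = 652 + 19² = 652 + 361 = 1013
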